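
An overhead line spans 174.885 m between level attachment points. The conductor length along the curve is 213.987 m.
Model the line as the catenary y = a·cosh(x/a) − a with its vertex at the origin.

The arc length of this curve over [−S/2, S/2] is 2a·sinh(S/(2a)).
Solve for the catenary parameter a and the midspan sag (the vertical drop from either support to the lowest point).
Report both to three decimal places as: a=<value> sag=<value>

seed: a₀ = √(S³/(24(L−S))) = √(174.885³/(24·39.102)) = 75.495964
iter 1: u=1.158241  f(a)=+2.708e+00  f'(a)=-1.182e+00  a ← 75.495964 − (+2.708e+00/-1.182e+00) = 77.787794
iter 2: u=1.124116  f(a)=+1.282e-01  f'(a)=-1.072e+00  a ← 77.787794 − (+1.282e-01/-1.072e+00) = 77.907374
iter 3: u=1.122391  f(a)=+3.190e-04  f'(a)=-1.067e+00  a ← 77.907374 − (+3.190e-04/-1.067e+00) = 77.907673
iter 4: u=1.122386  f(a)=+1.985e-09  f'(a)=-1.067e+00  a ← 77.907673 − (+1.985e-09/-1.067e+00) = 77.907673
iter 5: u=1.122386  f(a)=+0.000e+00  f'(a)=-1.067e+00  a ← 77.907673 − (+0.000e+00/-1.067e+00) = 77.907673
converged: |Δa| < 1e-12 after 5 iterations
sag = a·(cosh(S/(2a)) − 1) = 77.907673·(cosh(1.122386) − 1) = 54.444941
T_max/T_min = cosh(S/(2a)) = 1.698839

a=77.908 sag=54.445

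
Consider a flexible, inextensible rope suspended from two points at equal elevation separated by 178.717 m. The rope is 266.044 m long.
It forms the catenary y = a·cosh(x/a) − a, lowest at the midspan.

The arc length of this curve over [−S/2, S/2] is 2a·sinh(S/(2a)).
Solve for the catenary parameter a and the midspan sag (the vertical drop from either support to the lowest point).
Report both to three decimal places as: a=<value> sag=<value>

seed: a₀ = √(S³/(24(L−S))) = √(178.717³/(24·87.327)) = 52.187790
iter 1: u=1.712249  f(a)=+1.373e+01  f'(a)=-4.436e+00  a ← 52.187790 − (+1.373e+01/-4.436e+00) = 55.283199
iter 2: u=1.616377  f(a)=+1.317e+00  f'(a)=-3.623e+00  a ← 55.283199 − (+1.317e+00/-3.623e+00) = 55.646600
iter 3: u=1.605821  f(a)=+1.494e-02  f'(a)=-3.541e+00  a ← 55.646600 − (+1.494e-02/-3.541e+00) = 55.650818
iter 4: u=1.605700  f(a)=+1.971e-06  f'(a)=-3.540e+00  a ← 55.650818 − (+1.971e-06/-3.540e+00) = 55.650818
iter 5: u=1.605700  f(a)=+5.684e-14  f'(a)=-3.540e+00  a ← 55.650818 − (+5.684e-14/-3.540e+00) = 55.650818
converged: |Δa| < 1e-12 after 5 iterations
sag = a·(cosh(S/(2a)) − 1) = 55.650818·(cosh(1.605700) − 1) = 88.543031
T_max/T_min = cosh(S/(2a)) = 2.591046

a=55.651 sag=88.543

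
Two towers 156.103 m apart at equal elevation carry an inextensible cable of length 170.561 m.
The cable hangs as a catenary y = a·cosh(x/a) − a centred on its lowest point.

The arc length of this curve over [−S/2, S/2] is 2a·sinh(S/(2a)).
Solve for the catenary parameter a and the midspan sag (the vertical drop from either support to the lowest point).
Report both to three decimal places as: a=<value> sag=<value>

seed: a₀ = √(S³/(24(L−S))) = √(156.103³/(24·14.458)) = 104.702522
iter 1: u=0.745460  f(a)=+4.071e-01  f'(a)=-2.918e-01  a ← 104.702522 − (+4.071e-01/-2.918e-01) = 106.097452
iter 2: u=0.735659  f(a)=+8.278e-03  f'(a)=-2.801e-01  a ← 106.097452 − (+8.278e-03/-2.801e-01) = 106.127009
iter 3: u=0.735454  f(a)=+3.581e-06  f'(a)=-2.798e-01  a ← 106.127009 − (+3.581e-06/-2.798e-01) = 106.127022
iter 4: u=0.735454  f(a)=+6.821e-13  f'(a)=-2.798e-01  a ← 106.127022 − (+6.821e-13/-2.798e-01) = 106.127022
converged: |Δa| < 1e-12 after 4 iterations
sag = a·(cosh(S/(2a)) − 1) = 106.127022·(cosh(0.735454) − 1) = 30.018887
T_max/T_min = cosh(S/(2a)) = 1.282858

a=106.127 sag=30.019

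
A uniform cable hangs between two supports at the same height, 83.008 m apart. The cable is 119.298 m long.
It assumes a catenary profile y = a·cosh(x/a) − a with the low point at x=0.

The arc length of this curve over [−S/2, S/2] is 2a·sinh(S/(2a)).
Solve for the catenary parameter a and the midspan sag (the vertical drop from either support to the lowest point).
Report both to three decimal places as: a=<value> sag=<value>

seed: a₀ = √(S³/(24(L−S))) = √(83.008³/(24·36.290)) = 25.626000
iter 1: u=1.619605  f(a)=+5.068e+00  f'(a)=-3.648e+00  a ← 25.626000 − (+5.068e+00/-3.648e+00) = 27.015141
iter 2: u=1.536324  f(a)=+4.413e-01  f'(a)=-3.038e+00  a ← 27.015141 − (+4.413e-01/-3.038e+00) = 27.160379
iter 3: u=1.528108  f(a)=+4.050e-03  f'(a)=-2.983e+00  a ← 27.160379 − (+4.050e-03/-2.983e+00) = 27.161736
iter 4: u=1.528032  f(a)=+3.481e-07  f'(a)=-2.982e+00  a ← 27.161736 − (+3.481e-07/-2.982e+00) = 27.161737
iter 5: u=1.528032  f(a)=+0.000e+00  f'(a)=-2.982e+00  a ← 27.161737 − (+0.000e+00/-2.982e+00) = 27.161737
converged: |Δa| < 1e-12 after 5 iterations
sag = a·(cosh(S/(2a)) − 1) = 27.161737·(cosh(1.528032) − 1) = 38.380335
T_max/T_min = cosh(S/(2a)) = 2.413029

a=27.162 sag=38.380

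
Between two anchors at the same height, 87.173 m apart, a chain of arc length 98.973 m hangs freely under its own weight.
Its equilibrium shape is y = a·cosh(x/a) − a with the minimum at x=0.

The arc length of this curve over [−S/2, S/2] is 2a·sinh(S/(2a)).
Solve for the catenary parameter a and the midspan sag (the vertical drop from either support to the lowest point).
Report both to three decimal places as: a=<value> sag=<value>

a=49.317 sag=20.548

seed: a₀ = √(S³/(24(L−S))) = √(87.173³/(24·11.800)) = 48.364462
iter 1: u=0.901209  f(a)=+4.886e-01  f'(a)=-5.288e-01  a ← 48.364462 − (+4.886e-01/-5.288e-01) = 49.288429
iter 2: u=0.884315  f(a)=+1.435e-02  f'(a)=-4.981e-01  a ← 49.288429 − (+1.435e-02/-4.981e-01) = 49.317242
iter 3: u=0.883798  f(a)=+1.322e-05  f'(a)=-4.972e-01  a ← 49.317242 − (+1.322e-05/-4.972e-01) = 49.317269
iter 4: u=0.883798  f(a)=+1.127e-11  f'(a)=-4.972e-01  a ← 49.317269 − (+1.127e-11/-4.972e-01) = 49.317269
converged: |Δa| < 1e-12 after 4 iterations
sag = a·(cosh(S/(2a)) − 1) = 49.317269·(cosh(0.883798) − 1) = 20.547649
T_max/T_min = cosh(S/(2a)) = 1.416642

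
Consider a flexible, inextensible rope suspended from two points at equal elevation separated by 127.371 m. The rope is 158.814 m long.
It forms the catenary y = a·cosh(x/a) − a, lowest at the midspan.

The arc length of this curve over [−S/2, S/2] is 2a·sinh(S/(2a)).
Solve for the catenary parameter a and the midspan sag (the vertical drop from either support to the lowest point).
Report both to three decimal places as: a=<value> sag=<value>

a=54.165 sag=41.956

seed: a₀ = √(S³/(24(L−S))) = √(127.371³/(24·31.443)) = 52.328493
iter 1: u=1.217033  f(a)=+2.412e+00  f'(a)=-1.389e+00  a ← 52.328493 − (+2.412e+00/-1.389e+00) = 54.064779
iter 2: u=1.177948  f(a)=+1.253e-01  f'(a)=-1.249e+00  a ← 54.064779 − (+1.253e-01/-1.249e+00) = 54.165115
iter 3: u=1.175766  f(a)=+3.787e-04  f'(a)=-1.241e+00  a ← 54.165115 − (+3.787e-04/-1.241e+00) = 54.165420
iter 4: u=1.175759  f(a)=+3.485e-09  f'(a)=-1.241e+00  a ← 54.165420 − (+3.485e-09/-1.241e+00) = 54.165420
iter 5: u=1.175759  f(a)=+2.842e-14  f'(a)=-1.241e+00  a ← 54.165420 − (+2.842e-14/-1.241e+00) = 54.165420
converged: |Δa| < 1e-12 after 5 iterations
sag = a·(cosh(S/(2a)) − 1) = 54.165420·(cosh(1.175759) − 1) = 41.956192
T_max/T_min = cosh(S/(2a)) = 1.774594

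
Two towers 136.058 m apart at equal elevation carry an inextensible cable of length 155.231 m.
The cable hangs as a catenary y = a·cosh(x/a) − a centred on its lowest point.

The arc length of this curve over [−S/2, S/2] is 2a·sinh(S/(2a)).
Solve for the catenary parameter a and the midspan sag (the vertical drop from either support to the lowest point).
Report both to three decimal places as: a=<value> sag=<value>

seed: a₀ = √(S³/(24(L−S))) = √(136.058³/(24·19.173)) = 73.983601
iter 1: u=0.919515  f(a)=+8.271e-01  f'(a)=-5.635e-01  a ← 73.983601 − (+8.271e-01/-5.635e-01) = 75.451388
iter 2: u=0.901627  f(a)=+2.525e-02  f'(a)=-5.295e-01  a ← 75.451388 − (+2.525e-02/-5.295e-01) = 75.499078
iter 3: u=0.901057  f(a)=+2.519e-05  f'(a)=-5.285e-01  a ← 75.499078 − (+2.519e-05/-5.285e-01) = 75.499126
iter 4: u=0.901057  f(a)=+2.512e-11  f'(a)=-5.285e-01  a ← 75.499126 − (+2.512e-11/-5.285e-01) = 75.499126
converged: |Δa| < 1e-12 after 4 iterations
sag = a·(cosh(S/(2a)) − 1) = 75.499126·(cosh(0.901057) − 1) = 32.779606
T_max/T_min = cosh(S/(2a)) = 1.434172

a=75.499 sag=32.780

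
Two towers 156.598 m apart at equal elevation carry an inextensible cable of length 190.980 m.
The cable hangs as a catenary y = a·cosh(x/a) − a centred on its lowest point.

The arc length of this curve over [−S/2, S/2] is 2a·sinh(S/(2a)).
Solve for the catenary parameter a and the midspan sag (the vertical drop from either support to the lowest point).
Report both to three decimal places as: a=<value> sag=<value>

a=70.361 sag=48.252

seed: a₀ = √(S³/(24(L−S))) = √(156.598³/(24·34.382)) = 68.219437
iter 1: u=1.147752  f(a)=+2.337e+00  f'(a)=-1.147e+00  a ← 68.219437 − (+2.337e+00/-1.147e+00) = 70.256604
iter 2: u=1.114472  f(a)=+1.088e-01  f'(a)=-1.043e+00  a ← 70.256604 − (+1.088e-01/-1.043e+00) = 70.360923
iter 3: u=1.112819  f(a)=+2.611e-04  f'(a)=-1.038e+00  a ← 70.360923 − (+2.611e-04/-1.038e+00) = 70.361174
iter 4: u=1.112815  f(a)=+1.512e-09  f'(a)=-1.038e+00  a ← 70.361174 − (+1.512e-09/-1.038e+00) = 70.361174
iter 5: u=1.112815  f(a)=-5.684e-14  f'(a)=-1.038e+00  a ← 70.361174 − (-5.684e-14/-1.038e+00) = 70.361174
converged: |Δa| < 1e-12 after 5 iterations
sag = a·(cosh(S/(2a)) − 1) = 70.361174·(cosh(1.112815) − 1) = 48.251789
T_max/T_min = cosh(S/(2a)) = 1.685773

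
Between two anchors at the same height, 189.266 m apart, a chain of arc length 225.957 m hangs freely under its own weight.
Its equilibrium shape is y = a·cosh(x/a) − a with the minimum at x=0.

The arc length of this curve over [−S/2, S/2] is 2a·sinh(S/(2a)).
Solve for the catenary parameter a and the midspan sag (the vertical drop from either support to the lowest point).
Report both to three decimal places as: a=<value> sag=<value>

a=90.190 sag=54.373

seed: a₀ = √(S³/(24(L−S))) = √(189.266³/(24·36.691)) = 87.745229
iter 1: u=1.078497  f(a)=+2.194e+00  f'(a)=-9.377e-01  a ← 87.745229 − (+2.194e+00/-9.377e-01) = 90.084890
iter 2: u=1.050487  f(a)=+9.081e-02  f'(a)=-8.615e-01  a ← 90.084890 − (+9.081e-02/-8.615e-01) = 90.190297
iter 3: u=1.049259  f(a)=+1.705e-04  f'(a)=-8.583e-01  a ← 90.190297 − (+1.705e-04/-8.583e-01) = 90.190496
iter 4: u=1.049257  f(a)=+6.032e-10  f'(a)=-8.583e-01  a ← 90.190496 − (+6.032e-10/-8.583e-01) = 90.190496
iter 5: u=1.049257  f(a)=+5.684e-14  f'(a)=-8.583e-01  a ← 90.190496 − (+5.684e-14/-8.583e-01) = 90.190496
converged: |Δa| < 1e-12 after 5 iterations
sag = a·(cosh(S/(2a)) − 1) = 90.190496·(cosh(1.049257) − 1) = 54.372525
T_max/T_min = cosh(S/(2a)) = 1.602863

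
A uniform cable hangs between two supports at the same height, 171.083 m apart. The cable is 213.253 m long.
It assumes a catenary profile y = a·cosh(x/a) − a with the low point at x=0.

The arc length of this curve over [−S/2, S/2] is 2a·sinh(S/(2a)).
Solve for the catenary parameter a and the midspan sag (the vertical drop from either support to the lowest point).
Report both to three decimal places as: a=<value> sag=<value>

seed: a₀ = √(S³/(24(L−S))) = √(171.083³/(24·42.170)) = 70.340081
iter 1: u=1.216113  f(a)=+3.230e+00  f'(a)=-1.386e+00  a ← 70.340081 − (+3.230e+00/-1.386e+00) = 72.670850
iter 2: u=1.177109  f(a)=+1.675e-01  f'(a)=-1.246e+00  a ← 72.670850 − (+1.675e-01/-1.246e+00) = 72.805330
iter 3: u=1.174935  f(a)=+5.050e-04  f'(a)=-1.238e+00  a ← 72.805330 − (+5.050e-04/-1.238e+00) = 72.805738
iter 4: u=1.174928  f(a)=+4.619e-09  f'(a)=-1.238e+00  a ← 72.805738 − (+4.619e-09/-1.238e+00) = 72.805738
iter 5: u=1.174928  f(a)=+5.684e-14  f'(a)=-1.238e+00  a ← 72.805738 − (+5.684e-14/-1.238e+00) = 72.805738
converged: |Δa| < 1e-12 after 5 iterations
sag = a·(cosh(S/(2a)) − 1) = 72.805738·(cosh(1.174928) − 1) = 56.306175
T_max/T_min = cosh(S/(2a)) = 1.773376

a=72.806 sag=56.306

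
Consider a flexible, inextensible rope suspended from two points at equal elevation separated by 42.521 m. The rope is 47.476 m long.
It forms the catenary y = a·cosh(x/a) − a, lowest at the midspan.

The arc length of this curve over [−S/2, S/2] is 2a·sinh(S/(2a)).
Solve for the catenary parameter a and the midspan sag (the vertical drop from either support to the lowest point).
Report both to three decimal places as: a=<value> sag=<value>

seed: a₀ = √(S³/(24(L−S))) = √(42.521³/(24·4.955)) = 25.425983
iter 1: u=0.836172  f(a)=+1.761e-01  f'(a)=-4.177e-01  a ← 25.425983 − (+1.761e-01/-4.177e-01) = 25.847661
iter 2: u=0.822531  f(a)=+4.477e-03  f'(a)=-3.967e-01  a ← 25.847661 − (+4.477e-03/-3.967e-01) = 25.858947
iter 3: u=0.822172  f(a)=+3.060e-06  f'(a)=-3.962e-01  a ← 25.858947 − (+3.060e-06/-3.962e-01) = 25.858955
iter 4: u=0.822172  f(a)=+1.428e-12  f'(a)=-3.962e-01  a ← 25.858955 − (+1.428e-12/-3.962e-01) = 25.858955
converged: |Δa| < 1e-12 after 4 iterations
sag = a·(cosh(S/(2a)) − 1) = 25.858955·(cosh(0.822172) − 1) = 9.243441
T_max/T_min = cosh(S/(2a)) = 1.357456

a=25.859 sag=9.243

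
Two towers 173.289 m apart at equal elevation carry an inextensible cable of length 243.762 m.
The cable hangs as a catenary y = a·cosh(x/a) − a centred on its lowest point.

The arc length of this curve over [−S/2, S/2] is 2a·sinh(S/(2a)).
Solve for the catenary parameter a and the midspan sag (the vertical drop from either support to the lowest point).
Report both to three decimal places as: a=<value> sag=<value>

seed: a₀ = √(S³/(24(L−S))) = √(173.289³/(24·70.473)) = 55.467615
iter 1: u=1.562074  f(a)=+9.115e+00  f'(a)=-3.218e+00  a ← 55.467615 − (+9.115e+00/-3.218e+00) = 58.300382
iter 2: u=1.486174  f(a)=+7.448e-01  f'(a)=-2.711e+00  a ← 58.300382 − (+7.448e-01/-2.711e+00) = 58.575069
iter 3: u=1.479204  f(a)=+5.951e-03  f'(a)=-2.668e+00  a ← 58.575069 − (+5.951e-03/-2.668e+00) = 58.577299
iter 4: u=1.479148  f(a)=+3.866e-07  f'(a)=-2.668e+00  a ← 58.577299 − (+3.866e-07/-2.668e+00) = 58.577300
iter 5: u=1.479148  f(a)=+0.000e+00  f'(a)=-2.668e+00  a ← 58.577300 − (+0.000e+00/-2.668e+00) = 58.577300
converged: |Δa| < 1e-12 after 5 iterations
sag = a·(cosh(S/(2a)) − 1) = 58.577300·(cosh(1.479148) − 1) = 76.649466
T_max/T_min = cosh(S/(2a)) = 2.308518

a=58.577 sag=76.649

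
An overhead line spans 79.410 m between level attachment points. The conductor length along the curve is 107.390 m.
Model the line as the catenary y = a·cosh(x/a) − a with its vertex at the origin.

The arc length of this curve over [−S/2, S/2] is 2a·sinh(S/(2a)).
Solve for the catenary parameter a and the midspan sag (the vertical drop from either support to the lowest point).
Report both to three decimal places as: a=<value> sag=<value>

seed: a₀ = √(S³/(24(L−S))) = √(79.410³/(24·27.980)) = 27.307587
iter 1: u=1.453992  f(a)=+3.111e+00  f'(a)=-2.516e+00  a ← 27.307587 − (+3.111e+00/-2.516e+00) = 28.543805
iter 2: u=1.391020  f(a)=+2.237e-01  f'(a)=-2.166e+00  a ← 28.543805 − (+2.237e-01/-2.166e+00) = 28.647073
iter 3: u=1.386005  f(a)=+1.355e-03  f'(a)=-2.140e+00  a ← 28.647073 − (+1.355e-03/-2.140e+00) = 28.647707
iter 4: u=1.385975  f(a)=+5.040e-08  f'(a)=-2.140e+00  a ← 28.647707 − (+5.040e-08/-2.140e+00) = 28.647707
iter 5: u=1.385975  f(a)=+0.000e+00  f'(a)=-2.140e+00  a ← 28.647707 − (+0.000e+00/-2.140e+00) = 28.647707
converged: |Δa| < 1e-12 after 5 iterations
sag = a·(cosh(S/(2a)) − 1) = 28.647707·(cosh(1.385975) − 1) = 32.211509
T_max/T_min = cosh(S/(2a)) = 2.124401

a=28.648 sag=32.212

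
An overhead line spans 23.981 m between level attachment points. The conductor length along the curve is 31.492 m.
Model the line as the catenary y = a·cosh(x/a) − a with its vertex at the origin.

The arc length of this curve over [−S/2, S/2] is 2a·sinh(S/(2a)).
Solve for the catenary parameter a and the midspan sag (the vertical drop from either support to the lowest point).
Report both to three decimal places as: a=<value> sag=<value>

seed: a₀ = √(S³/(24(L−S))) = √(23.981³/(24·7.511)) = 8.746744
iter 1: u=1.370853  f(a)=+7.382e-01  f'(a)=-2.063e+00  a ← 8.746744 − (+7.382e-01/-2.063e+00) = 9.104621
iter 2: u=1.316969  f(a)=+4.772e-02  f'(a)=-1.804e+00  a ← 9.104621 − (+4.772e-02/-1.804e+00) = 9.131078
iter 3: u=1.313153  f(a)=+2.299e-04  f'(a)=-1.786e+00  a ← 9.131078 − (+2.299e-04/-1.786e+00) = 9.131207
iter 4: u=1.313134  f(a)=+5.395e-09  f'(a)=-1.786e+00  a ← 9.131207 − (+5.395e-09/-1.786e+00) = 9.131207
iter 5: u=1.313134  f(a)=+3.553e-15  f'(a)=-1.786e+00  a ← 9.131207 − (+3.553e-15/-1.786e+00) = 9.131207
converged: |Δa| < 1e-12 after 5 iterations
sag = a·(cosh(S/(2a)) − 1) = 9.131207·(cosh(1.313134) − 1) = 9.070866
T_max/T_min = cosh(S/(2a)) = 1.993392

a=9.131 sag=9.071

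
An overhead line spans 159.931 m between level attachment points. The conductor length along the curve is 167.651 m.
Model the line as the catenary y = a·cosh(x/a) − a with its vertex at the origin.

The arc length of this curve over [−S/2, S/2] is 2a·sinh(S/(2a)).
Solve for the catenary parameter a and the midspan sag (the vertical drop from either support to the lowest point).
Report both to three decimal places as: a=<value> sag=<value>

a=149.652 sag=21.878

seed: a₀ = √(S³/(24(L−S))) = √(159.931³/(24·7.720)) = 148.588332
iter 1: u=0.538168  f(a)=+1.126e-01  f'(a)=-1.070e-01  a ← 148.588332 − (+1.126e-01/-1.070e-01) = 149.640853
iter 2: u=0.534383  f(a)=+1.207e-03  f'(a)=-1.047e-01  a ← 149.640853 − (+1.207e-03/-1.047e-01) = 149.652387
iter 3: u=0.534342  f(a)=+1.422e-07  f'(a)=-1.046e-01  a ← 149.652387 − (+1.422e-07/-1.046e-01) = 149.652388
iter 4: u=0.534342  f(a)=+2.842e-14  f'(a)=-1.046e-01  a ← 149.652388 − (+2.842e-14/-1.046e-01) = 149.652388
converged: |Δa| < 1e-12 after 4 iterations
sag = a·(cosh(S/(2a)) − 1) = 149.652388·(cosh(0.534342) − 1) = 21.877643
T_max/T_min = cosh(S/(2a)) = 1.146190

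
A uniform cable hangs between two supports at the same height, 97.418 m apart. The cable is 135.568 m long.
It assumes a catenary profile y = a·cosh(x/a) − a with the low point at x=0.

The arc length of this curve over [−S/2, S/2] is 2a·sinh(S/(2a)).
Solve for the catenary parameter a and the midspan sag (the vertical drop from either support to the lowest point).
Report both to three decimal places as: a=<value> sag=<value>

a=33.497 sag=42.112

seed: a₀ = √(S³/(24(L−S))) = √(97.418³/(24·38.150)) = 31.776490
iter 1: u=1.532863  f(a)=+4.741e+00  f'(a)=-3.015e+00  a ← 31.776490 − (+4.741e+00/-3.015e+00) = 33.349098
iter 2: u=1.460579  f(a)=+3.747e-01  f'(a)=-2.555e+00  a ← 33.349098 − (+3.747e-01/-2.555e+00) = 33.495717
iter 3: u=1.454186  f(a)=+2.784e-03  f'(a)=-2.518e+00  a ← 33.495717 − (+2.784e-03/-2.518e+00) = 33.496823
iter 4: u=1.454138  f(a)=+1.562e-07  f'(a)=-2.517e+00  a ← 33.496823 − (+1.562e-07/-2.517e+00) = 33.496823
iter 5: u=1.454138  f(a)=-2.842e-14  f'(a)=-2.517e+00  a ← 33.496823 − (-2.842e-14/-2.517e+00) = 33.496823
converged: |Δa| < 1e-12 after 5 iterations
sag = a·(cosh(S/(2a)) − 1) = 33.496823·(cosh(1.454138) − 1) = 42.112091
T_max/T_min = cosh(S/(2a)) = 2.257197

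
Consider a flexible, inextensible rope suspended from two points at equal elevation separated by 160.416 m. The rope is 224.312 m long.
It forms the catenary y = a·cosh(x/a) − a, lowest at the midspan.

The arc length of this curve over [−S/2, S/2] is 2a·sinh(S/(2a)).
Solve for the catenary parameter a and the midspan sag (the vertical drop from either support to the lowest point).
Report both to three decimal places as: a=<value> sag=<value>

seed: a₀ = √(S³/(24(L−S))) = √(160.416³/(24·63.896)) = 51.883476
iter 1: u=1.545926  f(a)=+8.084e+00  f'(a)=-3.104e+00  a ← 51.883476 − (+8.084e+00/-3.104e+00) = 54.487798
iter 2: u=1.472036  f(a)=+6.486e-01  f'(a)=-2.624e+00  a ← 54.487798 − (+6.486e-01/-2.624e+00) = 54.734930
iter 3: u=1.465390  f(a)=+4.979e-03  f'(a)=-2.584e+00  a ← 54.734930 − (+4.979e-03/-2.584e+00) = 54.736857
iter 4: u=1.465338  f(a)=+2.984e-07  f'(a)=-2.584e+00  a ← 54.736857 − (+2.984e-07/-2.584e+00) = 54.736857
iter 5: u=1.465338  f(a)=+0.000e+00  f'(a)=-2.584e+00  a ← 54.736857 − (+0.000e+00/-2.584e+00) = 54.736857
converged: |Δa| < 1e-12 after 5 iterations
sag = a·(cosh(S/(2a)) − 1) = 54.736857·(cosh(1.465338) − 1) = 70.063351
T_max/T_min = cosh(S/(2a)) = 2.280003

a=54.737 sag=70.063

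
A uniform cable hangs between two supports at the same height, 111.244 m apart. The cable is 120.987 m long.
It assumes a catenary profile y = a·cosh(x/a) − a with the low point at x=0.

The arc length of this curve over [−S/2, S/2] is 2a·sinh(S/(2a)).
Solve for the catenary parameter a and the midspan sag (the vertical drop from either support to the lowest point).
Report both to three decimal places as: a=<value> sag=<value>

seed: a₀ = √(S³/(24(L−S))) = √(111.244³/(24·9.743)) = 76.729598
iter 1: u=0.724909  f(a)=+2.592e-01  f'(a)=-2.676e-01  a ← 76.729598 − (+2.592e-01/-2.676e-01) = 77.698448
iter 2: u=0.715870  f(a)=+4.991e-03  f'(a)=-2.573e-01  a ← 77.698448 − (+4.991e-03/-2.573e-01) = 77.717844
iter 3: u=0.715691  f(a)=+1.931e-06  f'(a)=-2.571e-01  a ← 77.717844 − (+1.931e-06/-2.571e-01) = 77.717852
iter 4: u=0.715691  f(a)=+2.842e-13  f'(a)=-2.571e-01  a ← 77.717852 − (+2.842e-13/-2.571e-01) = 77.717852
converged: |Δa| < 1e-12 after 4 iterations
sag = a·(cosh(S/(2a)) − 1) = 77.717852·(cosh(0.715691) − 1) = 20.768330
T_max/T_min = cosh(S/(2a)) = 1.267227

a=77.718 sag=20.768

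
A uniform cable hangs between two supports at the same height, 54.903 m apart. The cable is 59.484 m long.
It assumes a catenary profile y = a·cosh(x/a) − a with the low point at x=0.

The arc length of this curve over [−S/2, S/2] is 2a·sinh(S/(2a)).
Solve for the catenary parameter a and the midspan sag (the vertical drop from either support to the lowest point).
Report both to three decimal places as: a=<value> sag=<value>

seed: a₀ = √(S³/(24(L−S))) = √(54.903³/(24·4.581)) = 38.797911
iter 1: u=0.707551  f(a)=+1.160e-01  f'(a)=-2.482e-01  a ← 38.797911 − (+1.160e-01/-2.482e-01) = 39.265492
iter 2: u=0.699125  f(a)=+2.131e-03  f'(a)=-2.391e-01  a ← 39.265492 − (+2.131e-03/-2.391e-01) = 39.274404
iter 3: u=0.698967  f(a)=+7.486e-07  f'(a)=-2.390e-01  a ← 39.274404 − (+7.486e-07/-2.390e-01) = 39.274407
iter 4: u=0.698967  f(a)=+8.527e-14  f'(a)=-2.390e-01  a ← 39.274407 − (+8.527e-14/-2.390e-01) = 39.274407
converged: |Δa| < 1e-12 after 4 iterations
sag = a·(cosh(S/(2a)) − 1) = 39.274407·(cosh(0.698967) − 1) = 9.990851
T_max/T_min = cosh(S/(2a)) = 1.254386

a=39.274 sag=9.991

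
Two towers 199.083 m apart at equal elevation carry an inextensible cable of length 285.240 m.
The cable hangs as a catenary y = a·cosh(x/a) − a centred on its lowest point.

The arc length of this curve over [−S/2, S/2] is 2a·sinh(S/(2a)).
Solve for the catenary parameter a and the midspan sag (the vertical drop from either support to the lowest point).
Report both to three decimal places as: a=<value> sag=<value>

a=65.441 sag=91.476

seed: a₀ = √(S³/(24(L−S))) = √(199.083³/(24·86.157)) = 61.773237
iter 1: u=1.611402  f(a)=+1.190e+01  f'(a)=-3.584e+00  a ← 61.773237 − (+1.190e+01/-3.584e+00) = 65.094112
iter 2: u=1.529194  f(a)=+1.027e+00  f'(a)=-2.990e+00  a ← 65.094112 − (+1.027e+00/-2.990e+00) = 65.437664
iter 3: u=1.521165  f(a)=+9.247e-03  f'(a)=-2.936e+00  a ← 65.437664 − (+9.247e-03/-2.936e+00) = 65.440813
iter 4: u=1.521092  f(a)=+7.642e-07  f'(a)=-2.936e+00  a ← 65.440813 − (+7.642e-07/-2.936e+00) = 65.440813
iter 5: u=1.521092  f(a)=+0.000e+00  f'(a)=-2.936e+00  a ← 65.440813 − (+0.000e+00/-2.936e+00) = 65.440813
converged: |Δa| < 1e-12 after 5 iterations
sag = a·(cosh(S/(2a)) − 1) = 65.440813·(cosh(1.521092) − 1) = 91.476249
T_max/T_min = cosh(S/(2a)) = 2.397847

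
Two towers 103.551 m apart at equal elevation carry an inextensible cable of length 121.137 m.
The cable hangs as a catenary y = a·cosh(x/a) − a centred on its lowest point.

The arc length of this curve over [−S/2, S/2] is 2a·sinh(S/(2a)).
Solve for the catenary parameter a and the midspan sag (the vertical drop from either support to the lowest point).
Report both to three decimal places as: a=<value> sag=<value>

a=52.550 sag=27.638

seed: a₀ = √(S³/(24(L−S))) = √(103.551³/(24·17.586)) = 51.291133
iter 1: u=1.009443  f(a)=+9.180e-01  f'(a)=-7.582e-01  a ← 51.291133 − (+9.180e-01/-7.582e-01) = 52.501942
iter 2: u=0.986164  f(a)=+3.351e-02  f'(a)=-7.038e-01  a ← 52.501942 − (+3.351e-02/-7.038e-01) = 52.549563
iter 3: u=0.985270  f(a)=+4.841e-05  f'(a)=-7.017e-01  a ← 52.549563 − (+4.841e-05/-7.017e-01) = 52.549632
iter 4: u=0.985269  f(a)=+1.013e-10  f'(a)=-7.017e-01  a ← 52.549632 − (+1.013e-10/-7.017e-01) = 52.549632
iter 5: u=0.985269  f(a)=+0.000e+00  f'(a)=-7.017e-01  a ← 52.549632 − (+0.000e+00/-7.017e-01) = 52.549632
converged: |Δa| < 1e-12 after 5 iterations
sag = a·(cosh(S/(2a)) − 1) = 52.549632·(cosh(0.985269) − 1) = 27.637692
T_max/T_min = cosh(S/(2a)) = 1.525935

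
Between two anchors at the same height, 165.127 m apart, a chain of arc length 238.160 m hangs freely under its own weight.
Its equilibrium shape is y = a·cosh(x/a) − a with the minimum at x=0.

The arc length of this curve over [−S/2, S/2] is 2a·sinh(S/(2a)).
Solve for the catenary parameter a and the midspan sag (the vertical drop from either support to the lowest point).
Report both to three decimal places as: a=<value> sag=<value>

a=53.753 sag=76.897

seed: a₀ = √(S³/(24(L−S))) = √(165.127³/(24·73.033)) = 50.682957
iter 1: u=1.629019  f(a)=+1.033e+01  f'(a)=-3.723e+00  a ← 50.682957 − (+1.033e+01/-3.723e+00) = 53.456548
iter 2: u=1.544497  f(a)=+9.082e-01  f'(a)=-3.094e+00  a ← 53.456548 − (+9.082e-01/-3.094e+00) = 53.750055
iter 3: u=1.536064  f(a)=+8.523e-03  f'(a)=-3.037e+00  a ← 53.750055 − (+8.523e-03/-3.037e+00) = 53.752862
iter 4: u=1.535983  f(a)=+7.661e-07  f'(a)=-3.036e+00  a ← 53.752862 − (+7.661e-07/-3.036e+00) = 53.752862
iter 5: u=1.535983  f(a)=+2.842e-14  f'(a)=-3.036e+00  a ← 53.752862 − (+2.842e-14/-3.036e+00) = 53.752862
converged: |Δa| < 1e-12 after 5 iterations
sag = a·(cosh(S/(2a)) − 1) = 53.752862·(cosh(1.535983) − 1) = 76.897115
T_max/T_min = cosh(S/(2a)) = 2.430568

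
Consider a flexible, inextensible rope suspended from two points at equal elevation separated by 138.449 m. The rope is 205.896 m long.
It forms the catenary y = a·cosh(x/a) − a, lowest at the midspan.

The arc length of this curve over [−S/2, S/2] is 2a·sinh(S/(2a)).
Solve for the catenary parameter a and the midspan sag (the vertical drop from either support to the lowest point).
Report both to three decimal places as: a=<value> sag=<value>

a=43.169 sag=68.463

seed: a₀ = √(S³/(24(L−S))) = √(138.449³/(24·67.447)) = 40.490002
iter 1: u=1.709669  f(a)=+1.057e+01  f'(a)=-4.413e+00  a ← 40.490002 − (+1.057e+01/-4.413e+00) = 42.885798
iter 2: u=1.614159  f(a)=+1.011e+00  f'(a)=-3.606e+00  a ← 42.885798 − (+1.011e+00/-3.606e+00) = 43.166181
iter 3: u=1.603674  f(a)=+1.140e-02  f'(a)=-3.525e+00  a ← 43.166181 − (+1.140e-02/-3.525e+00) = 43.169416
iter 4: u=1.603554  f(a)=+1.487e-06  f'(a)=-3.524e+00  a ← 43.169416 − (+1.487e-06/-3.524e+00) = 43.169417
iter 5: u=1.603554  f(a)=+2.842e-14  f'(a)=-3.524e+00  a ← 43.169417 − (+2.842e-14/-3.524e+00) = 43.169417
converged: |Δa| < 1e-12 after 5 iterations
sag = a·(cosh(S/(2a)) − 1) = 43.169417·(cosh(1.603554) − 1) = 68.463415
T_max/T_min = cosh(S/(2a)) = 2.585924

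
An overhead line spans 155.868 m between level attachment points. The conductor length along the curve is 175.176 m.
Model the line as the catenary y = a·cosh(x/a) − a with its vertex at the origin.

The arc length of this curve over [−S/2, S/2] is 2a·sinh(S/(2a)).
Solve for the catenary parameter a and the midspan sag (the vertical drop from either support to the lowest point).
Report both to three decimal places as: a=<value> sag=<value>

a=92.032 sag=35.017

seed: a₀ = √(S³/(24(L−S))) = √(155.868³/(24·19.308)) = 90.398490
iter 1: u=0.862116  f(a)=+7.304e-01  f'(a)=-4.598e-01  a ← 90.398490 − (+7.304e-01/-4.598e-01) = 91.986986
iter 2: u=0.847229  f(a)=+1.970e-02  f'(a)=-4.353e-01  a ← 91.986986 − (+1.970e-02/-4.353e-01) = 92.032235
iter 3: u=0.846812  f(a)=+1.520e-05  f'(a)=-4.346e-01  a ← 92.032235 − (+1.520e-05/-4.346e-01) = 92.032270
iter 4: u=0.846812  f(a)=+9.067e-12  f'(a)=-4.346e-01  a ← 92.032270 − (+9.067e-12/-4.346e-01) = 92.032270
converged: |Δa| < 1e-12 after 4 iterations
sag = a·(cosh(S/(2a)) − 1) = 92.032270·(cosh(0.846812) − 1) = 35.017313
T_max/T_min = cosh(S/(2a)) = 1.380490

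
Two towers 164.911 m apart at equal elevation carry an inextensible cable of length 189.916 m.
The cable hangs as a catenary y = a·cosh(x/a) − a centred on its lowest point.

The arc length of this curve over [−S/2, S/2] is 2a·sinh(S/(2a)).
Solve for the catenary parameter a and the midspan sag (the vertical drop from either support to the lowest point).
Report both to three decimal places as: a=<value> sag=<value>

seed: a₀ = √(S³/(24(L−S))) = √(164.911³/(24·25.005)) = 86.448087
iter 1: u=0.953815  f(a)=+1.162e+00  f'(a)=-6.329e-01  a ← 86.448087 − (+1.162e+00/-6.329e-01) = 88.284784
iter 2: u=0.933972  f(a)=+3.808e-02  f'(a)=-5.920e-01  a ← 88.284784 − (+3.808e-02/-5.920e-01) = 88.349102
iter 3: u=0.933292  f(a)=+4.393e-05  f'(a)=-5.907e-01  a ← 88.349102 − (+4.393e-05/-5.907e-01) = 88.349177
iter 4: u=0.933291  f(a)=+5.863e-11  f'(a)=-5.906e-01  a ← 88.349177 − (+5.863e-11/-5.906e-01) = 88.349177
iter 5: u=0.933291  f(a)=-2.842e-14  f'(a)=-5.906e-01  a ← 88.349177 − (-2.842e-14/-5.906e-01) = 88.349177
converged: |Δa| < 1e-12 after 5 iterations
sag = a·(cosh(S/(2a)) − 1) = 88.349177·(cosh(0.933291) − 1) = 41.352785
T_max/T_min = cosh(S/(2a)) = 1.468061

a=88.349 sag=41.353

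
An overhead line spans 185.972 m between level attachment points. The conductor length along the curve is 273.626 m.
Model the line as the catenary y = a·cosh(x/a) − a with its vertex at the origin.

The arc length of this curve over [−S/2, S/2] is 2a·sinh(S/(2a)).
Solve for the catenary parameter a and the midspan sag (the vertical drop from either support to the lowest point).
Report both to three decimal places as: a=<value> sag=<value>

a=58.845 sag=90.087

seed: a₀ = √(S³/(24(L−S))) = √(185.972³/(24·87.654)) = 55.294235
iter 1: u=1.681658  f(a)=+1.326e+01  f'(a)=-4.163e+00  a ← 55.294235 − (+1.326e+01/-4.163e+00) = 58.480374
iter 2: u=1.590038  f(a)=+1.233e+00  f'(a)=-3.422e+00  a ← 58.480374 − (+1.233e+00/-3.422e+00) = 58.840635
iter 3: u=1.580302  f(a)=+1.306e-02  f'(a)=-3.350e+00  a ← 58.840635 − (+1.306e-02/-3.350e+00) = 58.844533
iter 4: u=1.580198  f(a)=+1.500e-06  f'(a)=-3.349e+00  a ← 58.844533 − (+1.500e-06/-3.349e+00) = 58.844534
iter 5: u=1.580198  f(a)=+0.000e+00  f'(a)=-3.349e+00  a ← 58.844534 − (+0.000e+00/-3.349e+00) = 58.844534
converged: |Δa| < 1e-12 after 5 iterations
sag = a·(cosh(S/(2a)) − 1) = 58.844534·(cosh(1.580198) − 1) = 90.086578
T_max/T_min = cosh(S/(2a)) = 2.530925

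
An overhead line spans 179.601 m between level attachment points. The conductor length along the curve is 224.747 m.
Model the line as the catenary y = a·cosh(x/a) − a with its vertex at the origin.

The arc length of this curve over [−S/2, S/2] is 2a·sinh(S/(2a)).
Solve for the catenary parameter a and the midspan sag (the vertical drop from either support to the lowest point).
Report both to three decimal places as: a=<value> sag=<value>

seed: a₀ = √(S³/(24(L−S))) = √(179.601³/(24·45.146)) = 73.121967
iter 1: u=1.228092  f(a)=+3.529e+00  f'(a)=-1.431e+00  a ← 73.121967 − (+3.529e+00/-1.431e+00) = 75.587677
iter 2: u=1.188031  f(a)=+1.864e-01  f'(a)=-1.284e+00  a ← 75.587677 − (+1.864e-01/-1.284e+00) = 75.732851
iter 3: u=1.185754  f(a)=+5.839e-04  f'(a)=-1.276e+00  a ← 75.732851 − (+5.839e-04/-1.276e+00) = 75.733309
iter 4: u=1.185746  f(a)=+5.770e-09  f'(a)=-1.276e+00  a ← 75.733309 − (+5.770e-09/-1.276e+00) = 75.733309
iter 5: u=1.185746  f(a)=+2.842e-14  f'(a)=-1.276e+00  a ← 75.733309 − (+2.842e-14/-1.276e+00) = 75.733309
converged: |Δa| < 1e-12 after 5 iterations
sag = a·(cosh(S/(2a)) − 1) = 75.733309·(cosh(1.185746) − 1) = 59.778084
T_max/T_min = cosh(S/(2a)) = 1.789324

a=75.733 sag=59.778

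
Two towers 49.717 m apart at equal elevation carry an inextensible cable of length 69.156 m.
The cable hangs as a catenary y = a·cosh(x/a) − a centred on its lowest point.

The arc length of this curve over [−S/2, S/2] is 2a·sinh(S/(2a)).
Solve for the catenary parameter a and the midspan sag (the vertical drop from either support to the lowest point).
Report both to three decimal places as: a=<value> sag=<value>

seed: a₀ = √(S³/(24(L−S))) = √(49.717³/(24·19.439)) = 16.229861
iter 1: u=1.531652  f(a)=+2.412e+00  f'(a)=-3.007e+00  a ← 16.229861 − (+2.412e+00/-3.007e+00) = 17.032011
iter 2: u=1.459516  f(a)=+1.903e-01  f'(a)=-2.549e+00  a ← 17.032011 − (+1.903e-01/-2.549e+00) = 17.106675
iter 3: u=1.453146  f(a)=+1.410e-03  f'(a)=-2.512e+00  a ← 17.106675 − (+1.410e-03/-2.512e+00) = 17.107236
iter 4: u=1.453099  f(a)=+7.862e-08  f'(a)=-2.511e+00  a ← 17.107236 − (+7.862e-08/-2.511e+00) = 17.107236
iter 5: u=1.453099  f(a)=+0.000e+00  f'(a)=-2.511e+00  a ← 17.107236 − (+0.000e+00/-2.511e+00) = 17.107236
converged: |Δa| < 1e-12 after 5 iterations
sag = a·(cosh(S/(2a)) − 1) = 17.107236·(cosh(1.453099) − 1) = 21.471198
T_max/T_min = cosh(S/(2a)) = 2.255095

a=17.107 sag=21.471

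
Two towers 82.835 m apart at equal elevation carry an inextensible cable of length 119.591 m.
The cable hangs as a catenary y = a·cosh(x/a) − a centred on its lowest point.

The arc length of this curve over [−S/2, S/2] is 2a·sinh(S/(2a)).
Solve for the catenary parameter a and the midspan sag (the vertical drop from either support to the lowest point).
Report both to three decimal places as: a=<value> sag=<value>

seed: a₀ = √(S³/(24(L−S))) = √(82.835³/(24·36.756)) = 25.383475
iter 1: u=1.631672  f(a)=+5.215e+00  f'(a)=-3.744e+00  a ← 25.383475 − (+5.215e+00/-3.744e+00) = 26.776263
iter 2: u=1.546799  f(a)=+4.600e-01  f'(a)=-3.110e+00  a ← 26.776263 − (+4.600e-01/-3.110e+00) = 26.924151
iter 3: u=1.538303  f(a)=+4.343e-03  f'(a)=-3.052e+00  a ← 26.924151 − (+4.343e-03/-3.052e+00) = 26.925574
iter 4: u=1.538222  f(a)=+3.954e-07  f'(a)=-3.051e+00  a ← 26.925574 − (+3.954e-07/-3.051e+00) = 26.925574
iter 5: u=1.538222  f(a)=-1.421e-14  f'(a)=-3.051e+00  a ← 26.925574 − (-1.421e-14/-3.051e+00) = 26.925574
converged: |Δa| < 1e-12 after 5 iterations
sag = a·(cosh(S/(2a)) − 1) = 26.925574·(cosh(1.538222) − 1) = 38.652535
T_max/T_min = cosh(S/(2a)) = 2.435532

a=26.926 sag=38.653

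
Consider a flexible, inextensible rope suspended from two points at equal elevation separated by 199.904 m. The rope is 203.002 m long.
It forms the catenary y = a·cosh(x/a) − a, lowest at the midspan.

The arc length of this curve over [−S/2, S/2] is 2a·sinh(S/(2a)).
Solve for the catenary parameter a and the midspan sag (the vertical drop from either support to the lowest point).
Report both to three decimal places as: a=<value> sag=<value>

a=328.542 sag=15.322

seed: a₀ = √(S³/(24(L−S))) = √(199.904³/(24·3.098)) = 327.782602
iter 1: u=0.304934  f(a)=+1.444e-02  f'(a)=-1.908e-02  a ← 327.782602 − (+1.444e-02/-1.908e-02) = 328.539201
iter 2: u=0.304232  f(a)=+5.013e-05  f'(a)=-1.895e-02  a ← 328.539201 − (+5.013e-05/-1.895e-02) = 328.541847
iter 3: u=0.304229  f(a)=+6.094e-10  f'(a)=-1.895e-02  a ← 328.541847 − (+6.094e-10/-1.895e-02) = 328.541847
iter 4: u=0.304229  f(a)=+0.000e+00  f'(a)=-1.895e-02  a ← 328.541847 − (+0.000e+00/-1.895e-02) = 328.541847
converged: |Δa| < 1e-12 after 4 iterations
sag = a·(cosh(S/(2a)) − 1) = 328.541847·(cosh(0.304229) − 1) = 15.321786
T_max/T_min = cosh(S/(2a)) = 1.046636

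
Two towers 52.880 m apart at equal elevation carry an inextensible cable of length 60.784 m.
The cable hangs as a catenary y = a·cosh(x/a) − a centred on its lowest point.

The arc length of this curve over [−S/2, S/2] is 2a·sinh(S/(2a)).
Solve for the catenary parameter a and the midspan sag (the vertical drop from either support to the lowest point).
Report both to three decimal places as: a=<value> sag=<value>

seed: a₀ = √(S³/(24(L−S))) = √(52.880³/(24·7.904)) = 27.919529
iter 1: u=0.947007  f(a)=+3.621e-01  f'(a)=-6.186e-01  a ← 27.919529 − (+3.621e-01/-6.186e-01) = 28.504834
iter 2: u=0.927562  f(a)=+1.170e-02  f'(a)=-5.792e-01  a ← 28.504834 − (+1.170e-02/-5.792e-01) = 28.525032
iter 3: u=0.926905  f(a)=+1.312e-05  f'(a)=-5.779e-01  a ← 28.525032 − (+1.312e-05/-5.779e-01) = 28.525055
iter 4: u=0.926904  f(a)=+1.653e-11  f'(a)=-5.779e-01  a ← 28.525055 − (+1.653e-11/-5.779e-01) = 28.525055
iter 5: u=0.926904  f(a)=+0.000e+00  f'(a)=-5.779e-01  a ← 28.525055 − (+0.000e+00/-5.779e-01) = 28.525055
converged: |Δa| < 1e-12 after 5 iterations
sag = a·(cosh(S/(2a)) − 1) = 28.525055·(cosh(0.926904) − 1) = 13.156505
T_max/T_min = cosh(S/(2a)) = 1.461226

a=28.525 sag=13.157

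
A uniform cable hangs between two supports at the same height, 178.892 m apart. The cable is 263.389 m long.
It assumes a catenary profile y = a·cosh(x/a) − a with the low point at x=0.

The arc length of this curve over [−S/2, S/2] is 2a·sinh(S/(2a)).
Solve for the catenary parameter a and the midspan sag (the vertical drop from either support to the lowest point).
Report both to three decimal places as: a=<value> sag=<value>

a=56.551 sag=86.772

seed: a₀ = √(S³/(24(L−S))) = √(178.892³/(24·84.497)) = 53.132483
iter 1: u=1.683452  f(a)=+1.281e+01  f'(a)=-4.178e+00  a ← 53.132483 − (+1.281e+01/-4.178e+00) = 56.199323
iter 2: u=1.591585  f(a)=+1.193e+00  f'(a)=-3.433e+00  a ← 56.199323 − (+1.193e+00/-3.433e+00) = 56.546865
iter 3: u=1.581803  f(a)=+1.269e-02  f'(a)=-3.361e+00  a ← 56.546865 − (+1.269e-02/-3.361e+00) = 56.550641
iter 4: u=1.581697  f(a)=+1.470e-06  f'(a)=-3.360e+00  a ← 56.550641 − (+1.470e-06/-3.360e+00) = 56.550642
iter 5: u=1.581697  f(a)=+0.000e+00  f'(a)=-3.360e+00  a ← 56.550642 − (+0.000e+00/-3.360e+00) = 56.550642
converged: |Δa| < 1e-12 after 5 iterations
sag = a·(cosh(S/(2a)) − 1) = 56.550642·(cosh(1.581697) − 1) = 86.772128
T_max/T_min = cosh(S/(2a)) = 2.534415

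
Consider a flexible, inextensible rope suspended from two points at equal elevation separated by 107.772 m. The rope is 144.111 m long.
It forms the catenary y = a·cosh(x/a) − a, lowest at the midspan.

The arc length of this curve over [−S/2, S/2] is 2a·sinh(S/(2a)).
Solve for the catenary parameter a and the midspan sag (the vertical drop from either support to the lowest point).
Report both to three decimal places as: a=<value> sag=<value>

a=39.669 sag=42.584

seed: a₀ = √(S³/(24(L−S))) = √(107.772³/(24·36.339)) = 37.884958
iter 1: u=1.422359  f(a)=+3.858e+00  f'(a)=-2.336e+00  a ← 37.884958 − (+3.858e+00/-2.336e+00) = 39.536777
iter 2: u=1.362934  f(a)=+2.667e-01  f'(a)=-2.023e+00  a ← 39.536777 − (+2.667e-01/-2.023e+00) = 39.668601
iter 3: u=1.358404  f(a)=+1.483e-03  f'(a)=-2.000e+00  a ← 39.668601 − (+1.483e-03/-2.000e+00) = 39.669342
iter 4: u=1.358379  f(a)=+4.645e-08  f'(a)=-2.000e+00  a ← 39.669342 − (+4.645e-08/-2.000e+00) = 39.669342
iter 5: u=1.358379  f(a)=-5.684e-14  f'(a)=-2.000e+00  a ← 39.669342 − (-5.684e-14/-2.000e+00) = 39.669342
converged: |Δa| < 1e-12 after 5 iterations
sag = a·(cosh(S/(2a)) − 1) = 39.669342·(cosh(1.358379) − 1) = 42.584240
T_max/T_min = cosh(S/(2a)) = 2.073480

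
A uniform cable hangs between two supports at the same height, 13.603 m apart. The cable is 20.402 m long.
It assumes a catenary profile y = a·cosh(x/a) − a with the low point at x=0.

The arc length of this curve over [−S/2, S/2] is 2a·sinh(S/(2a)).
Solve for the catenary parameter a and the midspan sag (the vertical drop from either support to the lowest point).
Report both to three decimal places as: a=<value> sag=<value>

a=4.194 sag=6.836

seed: a₀ = √(S³/(24(L−S))) = √(13.603³/(24·6.799)) = 3.927570
iter 1: u=1.731732  f(a)=+1.095e+00  f'(a)=-4.618e+00  a ← 3.927570 − (+1.095e+00/-4.618e+00) = 4.164765
iter 2: u=1.633105  f(a)=+1.071e-01  f'(a)=-3.756e+00  a ← 4.164765 − (+1.071e-01/-3.756e+00) = 4.193277
iter 3: u=1.622001  f(a)=+1.268e-03  f'(a)=-3.667e+00  a ← 4.193277 − (+1.268e-03/-3.667e+00) = 4.193622
iter 4: u=1.621868  f(a)=+1.824e-07  f'(a)=-3.666e+00  a ← 4.193622 − (+1.824e-07/-3.666e+00) = 4.193622
iter 5: u=1.621868  f(a)=+3.553e-15  f'(a)=-3.666e+00  a ← 4.193622 − (+3.553e-15/-3.666e+00) = 4.193622
converged: |Δa| < 1e-12 after 5 iterations
sag = a·(cosh(S/(2a)) − 1) = 4.193622·(cosh(1.621868) − 1) = 6.835742
T_max/T_min = cosh(S/(2a)) = 2.630033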